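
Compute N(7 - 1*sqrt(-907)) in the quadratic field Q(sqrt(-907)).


N(a + b*sqrt(d)) = a^2 - d*b^2
= (7)^2 - (-907)*(-1)^2
= 49 + 907
= 956

956


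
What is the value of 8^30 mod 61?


p = 61 is prime and the exponent is (p-1)/2 = 30, so by Euler's criterion 8^30 = (8/61) = +1 or -1 mod 61.
Compute by square-and-multiply:
  30 = 16 + 8 + 4 + 2 (binary 11110)
  Repeated squaring mod 61: 8^1 = 8, 8^2 = 3, 8^4 = 9, 8^8 = 20, 8^16 = 34
  8^30 = 8^16 * 8^8 * 8^4 * 8^2 = 34 * 20 * 9 * 3 mod 61
    34 * 20 = 680 = 9 mod 61
    9 * 9 = 81 = 20 mod 61
    20 * 3 = 60 = 60 mod 61
  8^30 = 60 mod 61
Result 60 = p - 1 = -1 mod 61: 8 is a quadratic non-residue mod 61. As a residue in [0, p-1] the value is 60.
8^30 mod 61 = 60

60


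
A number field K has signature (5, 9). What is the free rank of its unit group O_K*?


By Dirichlet's unit theorem:
rank = r1 + r2 - 1
= 5 + 9 - 1
= 13

13


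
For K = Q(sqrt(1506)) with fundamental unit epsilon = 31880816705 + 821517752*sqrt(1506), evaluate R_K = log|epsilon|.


epsilon = 31880816705 + 821517752*sqrt(1506)
= 6.3762e+10
R = ln(6.3762e+10)
= 24.8784

24.8784


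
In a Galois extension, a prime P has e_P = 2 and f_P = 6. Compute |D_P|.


|D_P| = e * f
= 2 * 6
= 12

12


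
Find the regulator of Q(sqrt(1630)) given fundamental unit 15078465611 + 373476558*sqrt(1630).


epsilon = 15078465611 + 373476558*sqrt(1630)
= 3.0157e+10
R = ln(3.0157e+10)
= 24.1297

24.1297


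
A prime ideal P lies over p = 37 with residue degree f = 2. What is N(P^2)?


N(P^a) = p^(a*f)
= 37^(2*2)
= 37^4
= 1874161

1874161


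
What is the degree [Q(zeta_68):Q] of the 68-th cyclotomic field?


The degree equals Euler's totient phi(68).
68 = 2^2 * 17
phi(68) = 32

32


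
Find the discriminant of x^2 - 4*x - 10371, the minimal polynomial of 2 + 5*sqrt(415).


The element 2 + 5*sqrt(415) has minimal polynomial:
x^2 - 4*x - 10371
Discriminant = (-4)^2 - 4*(-10371)
= 16 + 41484
= 41500

41500


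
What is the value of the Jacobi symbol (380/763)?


Compute (380/763) via quadratic reciprocity:
  pull out 2: (2/763) = -1  (since 763 mod 8 = 3)
  pull out 2: (2/763) = -1  (since 763 mod 8 = 3)
  reciprocity: (95/763) -> -(763/95)
  reduce: (3/95)
  reciprocity: (3/95) -> -(95/3)
  reduce: (2/3)
  pull out 2: (2/3) = -1  (since 3 mod 8 = 3)
  (1/3) = 1
Product of signs = -1

-1


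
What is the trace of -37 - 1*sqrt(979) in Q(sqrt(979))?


Tr(a + b*sqrt(d)) = (a + b*sqrt(d)) + (a - b*sqrt(d)) = 2a
= 2 * (-37)
= -74

-74


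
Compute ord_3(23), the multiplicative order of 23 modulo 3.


We want ord_3(23), the smallest k >= 1 with 23^k = 1 mod 3.
n = 3 = 3, phi(3) = 2; the order divides phi(n).
Divisors of 2: 1, 2
Repeated squaring mod 3: 23^1 = 2, 23^2 = 1
Test divisors in increasing order:
  k=1: 23^1 = 2 mod 3
  k=2: 23^2 = 1 mod 3  <- first divisor giving 1
Order = 2

2


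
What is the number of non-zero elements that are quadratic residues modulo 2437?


For prime p, the number of non-zero quadratic residues is (p-1)/2.
= (2437-1)/2
= 1218

1218


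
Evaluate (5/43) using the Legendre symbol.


p = 43 is prime, so compute (5/43) with the reciprocity algorithm (Jacobi-symbol steps: pull out 2s via (2/n), flip via reciprocity, reduce):
  reciprocity: (5/43) -> +(43/5)
  reduce: (3/5)
  reciprocity: (3/5) -> +(5/3)
  reduce: (2/3)
  pull out 2: (2/3) = -1  (since 3 mod 8 = 3)
  (1/3) = 1
Product of signs = -1
(5/43) = -1

-1


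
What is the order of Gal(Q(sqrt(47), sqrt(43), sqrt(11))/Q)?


The 3 square roots of distinct primes are multiplicatively independent over Q,
so [K:Q] = 2^3 and Gal(K/Q) is isomorphic to (Z/2Z)^3.
|Gal| = 2^3 = 8

8


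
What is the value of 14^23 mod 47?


p = 47 is prime and the exponent is (p-1)/2 = 23, so by Euler's criterion 14^23 = (14/47) = +1 or -1 mod 47.
Compute by square-and-multiply:
  23 = 16 + 4 + 2 + 1 (binary 10111)
  Repeated squaring mod 47: 14^1 = 14, 14^2 = 8, 14^4 = 17, 14^8 = 7, 14^16 = 2
  14^23 = 14^16 * 14^4 * 14^2 * 14^1 = 2 * 17 * 8 * 14 mod 47
    2 * 17 = 34 = 34 mod 47
    34 * 8 = 272 = 37 mod 47
    37 * 14 = 518 = 1 mod 47
  14^23 = 1 mod 47
Result 1: 14 is a quadratic residue mod 47.
14^23 mod 47 = 1

1


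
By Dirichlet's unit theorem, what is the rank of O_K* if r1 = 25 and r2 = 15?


By Dirichlet's unit theorem:
rank = r1 + r2 - 1
= 25 + 15 - 1
= 39

39


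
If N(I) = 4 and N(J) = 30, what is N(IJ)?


N(IJ) = N(I) * N(J)
= 4 * 30
= 120

120


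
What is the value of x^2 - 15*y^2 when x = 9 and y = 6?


x^2 - d*y^2
= 9^2 - 15*6^2
= 81 - 540
= -459

-459


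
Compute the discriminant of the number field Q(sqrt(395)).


For K = Q(sqrt(d)) with d squarefree: disc(K) = d if d = 1 mod 4, and disc(K) = 4d if d = 2 or 3 mod 4.
Here d = 395, and d mod 4 = 3.
d = 3 mod 4, not 1 (O_K = Z[sqrt(d)]), so disc(K) = 4d = 4 * (395) = 1580

1580


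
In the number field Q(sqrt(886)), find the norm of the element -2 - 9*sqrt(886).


N(a + b*sqrt(d)) = a^2 - d*b^2
= (-2)^2 - (886)*(-9)^2
= 4 - 71766
= -71762

-71762


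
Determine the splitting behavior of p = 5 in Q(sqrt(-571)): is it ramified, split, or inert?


K = Q(sqrt(-571)). Since d mod 4 = 1, disc(K) = -571.
Check p | disc: -571 mod 5 = 4.
p does not divide disc. Compute Legendre symbol (d/p):
4^((5-1)/2) mod 5 = 1
(d/p) = 1, so p splits: (p) = P*P' with e=1, f=1, g=2.
Therefore p is split.

split


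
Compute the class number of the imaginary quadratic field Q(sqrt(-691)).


K = Q(sqrt(-691)). d mod 4 = 1, so D = disc(K) = d = -691
h(K) equals the number of primitive reduced positive-definite forms (a, b, c) = a*x^2 + b*x*y + c*y^2 with b^2 - 4ac = D,
where reduced means |b| <= a <= c, with b >= 0 whenever |b| = a or a = c, and primitive means gcd(a, b, c) = 1.
Reduced forces 3a^2 <= |D| = 691, so 1 <= a <= 15; b must have the parity of D, and c = (b^2 - D)/(4a) must be an integer >= a.
Enumerate a = 1..15, b in [-a, a]:
  a=1: (1, 1, 173)  [1]
  a=2..4: none
  a=5: (5, -3, 35), (5, 3, 35)  [2]
  a=6: none
  a=7: (7, -3, 25), (7, 3, 25)  [2]
  a=8..15: none
Total reduced forms: 1 + 2 + 2 = 5
h = 5

5


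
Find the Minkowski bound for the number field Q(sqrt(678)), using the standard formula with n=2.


d = 678, d mod 4 = 2, so disc(K) = 4d = 2712; |disc(K)| = 2712
Real quadratic field, so n = 2, s = r2 = 0, r1 = 2
M = (n!/n^n) * (4/pi)^s * sqrt(|disc(K)|) = (2!/2^2) * (4/pi)^0 * sqrt(2712)
= 0.5 * 1.000000 * 52.076866
= 26.0384

26.0384


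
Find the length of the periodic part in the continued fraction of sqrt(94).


Run the CF algorithm for sqrt(94).
a_0 = floor(sqrt(94)) = 9; set m_0=0, q_0=1.
Recurrence: m' = q*a - m,  q' = (d - m'^2)/q,  a' = floor((a_0 + m')/q').
  step 1: m=9, q=13, a=1
  step 2: m=4, q=6, a=2
  step 3: m=8, q=5, a=3
  step 4: m=7, q=9, a=1
  step 5: m=2, q=10, a=1
  step 6: m=8, q=3, a=5
  step 7: m=7, q=15, a=1
  step 8: m=8, q=2, a=8
  step 9: m=8, q=15, a=1
  step 10: m=7, q=3, a=5
  step 11: m=8, q=10, a=1
  step 12: m=2, q=9, a=1
  step 13: m=7, q=5, a=3
  step 14: m=8, q=6, a=2
  step 15: m=4, q=13, a=1
  step 16: m=9, q=1, a=18
a_16 = 2*a_0 = 18, so the period closes here.
sqrt(94) = [9; 1, 2, 3, 1, 1, 5, 1, 8, 1, 5, 1, 1, 3, 2, 1, 18]
Period length = 16

16


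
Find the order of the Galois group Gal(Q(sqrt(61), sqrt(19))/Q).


The 2 square roots of distinct primes are multiplicatively independent over Q,
so [K:Q] = 2^2 and Gal(K/Q) is isomorphic to (Z/2Z)^2.
|Gal| = 2^2 = 4

4


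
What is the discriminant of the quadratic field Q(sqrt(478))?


For K = Q(sqrt(d)) with d squarefree: disc(K) = d if d = 1 mod 4, and disc(K) = 4d if d = 2 or 3 mod 4.
Here d = 478, and d mod 4 = 2.
d = 2 mod 4, not 1 (O_K = Z[sqrt(d)]), so disc(K) = 4d = 4 * (478) = 1912

1912


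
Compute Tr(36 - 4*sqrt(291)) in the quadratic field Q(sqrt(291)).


Tr(a + b*sqrt(d)) = (a + b*sqrt(d)) + (a - b*sqrt(d)) = 2a
= 2 * (36)
= 72

72


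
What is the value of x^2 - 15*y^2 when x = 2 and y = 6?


x^2 - d*y^2
= 2^2 - 15*6^2
= 4 - 540
= -536

-536


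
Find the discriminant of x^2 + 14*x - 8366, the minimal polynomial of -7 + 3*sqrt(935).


The element -7 + 3*sqrt(935) has minimal polynomial:
x^2 + 14*x - 8366
Discriminant = (14)^2 - 4*(-8366)
= 196 + 33464
= 33660

33660


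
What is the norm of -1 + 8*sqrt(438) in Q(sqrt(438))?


N(a + b*sqrt(d)) = a^2 - d*b^2
= (-1)^2 - (438)*(8)^2
= 1 - 28032
= -28031

-28031


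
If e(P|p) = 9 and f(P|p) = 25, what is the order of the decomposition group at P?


|D_P| = e * f
= 9 * 25
= 225

225


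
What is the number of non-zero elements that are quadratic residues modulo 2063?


For prime p, the number of non-zero quadratic residues is (p-1)/2.
= (2063-1)/2
= 1031

1031


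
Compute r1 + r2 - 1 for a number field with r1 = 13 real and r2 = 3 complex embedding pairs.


By Dirichlet's unit theorem:
rank = r1 + r2 - 1
= 13 + 3 - 1
= 15

15


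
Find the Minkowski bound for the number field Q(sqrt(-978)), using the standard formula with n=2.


d = -978, d mod 4 = 2, so disc(K) = 4d = -3912; |disc(K)| = 3912
Imaginary quadratic field, so n = 2, s = r2 = 1, r1 = 0
M = (n!/n^n) * (4/pi)^s * sqrt(|disc(K)|) = (2!/2^2) * (4/pi)^1 * sqrt(3912)
= 0.5 * 1.273240 * 62.545983
= 39.8180

39.8180


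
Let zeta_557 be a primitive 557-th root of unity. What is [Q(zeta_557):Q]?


The degree equals Euler's totient phi(557).
557 = 557
phi(557) = 556

556


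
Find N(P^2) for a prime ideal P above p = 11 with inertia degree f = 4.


N(P^a) = p^(a*f)
= 11^(2*4)
= 11^8
= 214358881

214358881


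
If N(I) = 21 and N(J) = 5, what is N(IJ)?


N(IJ) = N(I) * N(J)
= 21 * 5
= 105

105


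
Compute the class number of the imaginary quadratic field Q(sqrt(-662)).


K = Q(sqrt(-662)). d mod 4 = 2, so D = disc(K) = 4d = -2648
h(K) equals the number of primitive reduced positive-definite forms (a, b, c) = a*x^2 + b*x*y + c*y^2 with b^2 - 4ac = D,
where reduced means |b| <= a <= c, with b >= 0 whenever |b| = a or a = c, and primitive means gcd(a, b, c) = 1.
Reduced forces 3a^2 <= |D| = 2648, so 1 <= a <= 29; b must have the parity of D, and c = (b^2 - D)/(4a) must be an integer >= a.
Enumerate a = 1..29, b in [-a, a]:
  a=1: (1, 0, 662)  [1]
  a=2: (2, 0, 331)  [1]
  a=3: (3, -2, 221), (3, 2, 221)  [2]
  a=4..5: none
  a=6: (6, -4, 111), (6, 4, 111)  [2]
  a=7..8: none
  a=9: (9, -4, 74), (9, 4, 74)  [2]
  a=10: none
  a=11: (11, -6, 61), (11, 6, 61)  [2]
  a=12: none
  a=13: (13, -2, 51), (13, 2, 51)  [2]
  a=14..16: none
  a=17: (17, -2, 39), (17, 2, 39)  [2]
  a=18: (18, -4, 37), (18, 4, 37)  [2]
  a=19..21: none
  a=22: (22, -16, 33), (22, 16, 33)  [2]
  a=23..25: none
  a=26: (26, -24, 31), (26, 24, 31)  [2]
  a=27: (27, -22, 29), (27, 22, 29)  [2]
  a=28..29: none
Total reduced forms: 1 + 1 + 2 + 2 + 2 + 2 + 2 + 2 + 2 + 2 + 2 + 2 = 22
h = 22

22


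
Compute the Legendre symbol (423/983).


p = 983 is prime, so compute (423/983) with the reciprocity algorithm (Jacobi-symbol steps: pull out 2s via (2/n), flip via reciprocity, reduce):
  reciprocity: (423/983) -> -(983/423)
  reduce: (137/423)
  reciprocity: (137/423) -> +(423/137)
  reduce: (12/137)
  pull out 2: (2/137) = +1  (since 137 mod 8 = 1)
  pull out 2: (2/137) = +1  (since 137 mod 8 = 1)
  reciprocity: (3/137) -> +(137/3)
  reduce: (2/3)
  pull out 2: (2/3) = -1  (since 3 mod 8 = 3)
  (1/3) = 1
Product of signs = 1
(423/983) = 1

1


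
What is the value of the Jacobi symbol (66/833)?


Compute (66/833) via quadratic reciprocity:
  pull out 2: (2/833) = +1  (since 833 mod 8 = 1)
  reciprocity: (33/833) -> +(833/33)
  reduce: (8/33)
  pull out 2: (2/33) = +1  (since 33 mod 8 = 1)
  pull out 2: (2/33) = +1  (since 33 mod 8 = 1)
  pull out 2: (2/33) = +1  (since 33 mod 8 = 1)
  (1/33) = 1
Product of signs = 1

1


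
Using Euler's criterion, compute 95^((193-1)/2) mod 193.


p = 193 is prime and the exponent is (p-1)/2 = 96, so by Euler's criterion 95^96 = (95/193) = +1 or -1 mod 193.
Compute by square-and-multiply:
  96 = 64 + 32 (binary 1100000)
  Repeated squaring mod 193: 95^1 = 95, 95^2 = 147, 95^4 = 186, 95^8 = 49, 95^16 = 85, 95^32 = 84, 95^64 = 108
  95^96 = 95^64 * 95^32 = 108 * 84 mod 193
    108 * 84 = 9072 = 1 mod 193
  95^96 = 1 mod 193
Result 1: 95 is a quadratic residue mod 193.
95^96 mod 193 = 1

1


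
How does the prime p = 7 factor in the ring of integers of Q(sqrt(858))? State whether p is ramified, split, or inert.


K = Q(sqrt(858)). Since d mod 4 = 2, disc(K) = 3432.
Check p | disc: 3432 mod 7 = 2.
p does not divide disc. Compute Legendre symbol (d/p):
4^((7-1)/2) mod 7 = 1
(d/p) = 1, so p splits: (p) = P*P' with e=1, f=1, g=2.
Therefore p is split.

split


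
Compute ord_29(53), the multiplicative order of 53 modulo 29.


We want ord_29(53), the smallest k >= 1 with 53^k = 1 mod 29.
n = 29 = 29, phi(29) = 28; the order divides phi(n).
Divisors of 28: 1, 2, 4, 7, 14, 28
Repeated squaring mod 29: 53^1 = 24, 53^2 = 25, 53^4 = 16, 53^8 = 24, 53^16 = 25
Test divisors in increasing order:
  k=1: 53^1 = 24 mod 29
  k=2: 53^2 = 25 mod 29
  k=4: 53^4 = 16 mod 29
  k=7: 53^7 = 16 * 25 * 24 = 1 mod 29  <- first divisor giving 1
Order = 7

7


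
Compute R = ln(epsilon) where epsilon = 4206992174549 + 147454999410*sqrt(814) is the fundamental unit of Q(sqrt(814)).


epsilon = 4206992174549 + 147454999410*sqrt(814)
= 8.4140e+12
R = ln(8.4140e+12)
= 29.7609

29.7609


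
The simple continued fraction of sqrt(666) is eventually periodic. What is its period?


Run the CF algorithm for sqrt(666).
a_0 = floor(sqrt(666)) = 25; set m_0=0, q_0=1.
Recurrence: m' = q*a - m,  q' = (d - m'^2)/q,  a' = floor((a_0 + m')/q').
  step 1: m=25, q=41, a=1
  step 2: m=16, q=10, a=4
  step 3: m=24, q=9, a=5
  step 4: m=21, q=25, a=1
  step 5: m=4, q=26, a=1
  step 6: m=22, q=7, a=6
  step 7: m=20, q=38, a=1
  step 8: m=18, q=9, a=4
  step 9: m=18, q=38, a=1
  step 10: m=20, q=7, a=6
  step 11: m=22, q=26, a=1
  step 12: m=4, q=25, a=1
  step 13: m=21, q=9, a=5
  step 14: m=24, q=10, a=4
  step 15: m=16, q=41, a=1
  step 16: m=25, q=1, a=50
a_16 = 2*a_0 = 50, so the period closes here.
sqrt(666) = [25; 1, 4, 5, 1, 1, 6, 1, 4, 1, 6, 1, 1, 5, 4, 1, 50]
Period length = 16

16


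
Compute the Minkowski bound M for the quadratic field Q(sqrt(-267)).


d = -267, d mod 4 = 1, so disc(K) = d = -267; |disc(K)| = 267
Imaginary quadratic field, so n = 2, s = r2 = 1, r1 = 0
M = (n!/n^n) * (4/pi)^s * sqrt(|disc(K)|) = (2!/2^2) * (4/pi)^1 * sqrt(267)
= 0.5 * 1.273240 * 16.340135
= 10.4025

10.4025


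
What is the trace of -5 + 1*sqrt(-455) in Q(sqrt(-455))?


Tr(a + b*sqrt(d)) = (a + b*sqrt(d)) + (a - b*sqrt(d)) = 2a
= 2 * (-5)
= -10

-10


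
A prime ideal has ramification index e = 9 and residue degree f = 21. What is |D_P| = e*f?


|D_P| = e * f
= 9 * 21
= 189

189


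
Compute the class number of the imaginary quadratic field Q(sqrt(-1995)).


K = Q(sqrt(-1995)). d mod 4 = 1, so D = disc(K) = d = -1995
h(K) equals the number of primitive reduced positive-definite forms (a, b, c) = a*x^2 + b*x*y + c*y^2 with b^2 - 4ac = D,
where reduced means |b| <= a <= c, with b >= 0 whenever |b| = a or a = c, and primitive means gcd(a, b, c) = 1.
Reduced forces 3a^2 <= |D| = 1995, so 1 <= a <= 25; b must have the parity of D, and c = (b^2 - D)/(4a) must be an integer >= a.
Enumerate a = 1..25, b in [-a, a]:
  a=1: (1, 1, 499)  [1]
  a=2: none
  a=3: (3, 3, 167)  [1]
  a=4: none
  a=5: (5, 5, 101)  [1]
  a=6: none
  a=7: (7, 7, 73)  [1]
  a=8..14: none
  a=15: (15, 15, 37)  [1]
  a=16..18: none
  a=19: (19, 19, 31)  [1]
  a=20: none
  a=21: (21, 21, 29)  [1]
  a=22: none
  a=23: (23, 11, 23)  [1]
  a=24..25: none
Total reduced forms: 1 + 1 + 1 + 1 + 1 + 1 + 1 + 1 = 8
h = 8

8


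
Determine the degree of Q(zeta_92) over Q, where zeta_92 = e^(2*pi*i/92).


The degree equals Euler's totient phi(92).
92 = 2^2 * 23
phi(92) = 44

44


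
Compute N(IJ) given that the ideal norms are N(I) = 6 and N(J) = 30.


N(IJ) = N(I) * N(J)
= 6 * 30
= 180

180


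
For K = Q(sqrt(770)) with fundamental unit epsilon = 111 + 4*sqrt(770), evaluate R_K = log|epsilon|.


epsilon = 111 + 4*sqrt(770)
= 221.9955
R = ln(221.9955)
= 5.4027

5.4027


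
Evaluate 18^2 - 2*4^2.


x^2 - d*y^2
= 18^2 - 2*4^2
= 324 - 32
= 292

292


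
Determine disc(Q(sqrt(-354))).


For K = Q(sqrt(d)) with d squarefree: disc(K) = d if d = 1 mod 4, and disc(K) = 4d if d = 2 or 3 mod 4.
Here d = -354, and d mod 4 = 2.
d = 2 mod 4, not 1 (O_K = Z[sqrt(d)]), so disc(K) = 4d = 4 * (-354) = -1416

-1416


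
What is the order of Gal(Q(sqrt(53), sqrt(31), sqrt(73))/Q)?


The 3 square roots of distinct primes are multiplicatively independent over Q,
so [K:Q] = 2^3 and Gal(K/Q) is isomorphic to (Z/2Z)^3.
|Gal| = 2^3 = 8

8


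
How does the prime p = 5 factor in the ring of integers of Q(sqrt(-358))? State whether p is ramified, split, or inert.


K = Q(sqrt(-358)). Since d mod 4 = 2, disc(K) = -1432.
Check p | disc: -1432 mod 5 = 3.
p does not divide disc. Compute Legendre symbol (d/p):
2^((5-1)/2) mod 5 = -1
(d/p) = -1, so p is inert: (p) stays prime with e=1, f=2, g=1.
Therefore p is inert.

inert


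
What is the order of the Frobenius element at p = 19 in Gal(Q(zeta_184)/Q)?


The Frobenius at p in Gal(Q(zeta_n)/Q) = (Z/nZ)* is the class of p, so its order is ord_184(19), the smallest k >= 1 with 19^k = 1 mod 184.
n = 184 = 2^3 * 23, phi(184) = 88; the order divides phi(n).
Divisors of 88: 1, 2, 4, 8, 11, 22, 44, 88
Repeated squaring mod 184: 19^1 = 19, 19^2 = 177, 19^4 = 49, 19^8 = 9, 19^16 = 81, 19^32 = 121, 19^64 = 105
Test divisors in increasing order:
  k=1: 19^1 = 19 mod 184
  k=2: 19^2 = 177 mod 184
  k=4: 19^4 = 49 mod 184
  k=8: 19^8 = 9 mod 184
  k=11: 19^11 = 9 * 177 * 19 = 91 mod 184
  k=22: 19^22 = 81 * 49 * 177 = 1 mod 184  <- first divisor giving 1
Order = 22

22


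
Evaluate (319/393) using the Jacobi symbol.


Compute (319/393) via quadratic reciprocity:
  reciprocity: (319/393) -> +(393/319)
  reduce: (74/319)
  pull out 2: (2/319) = +1  (since 319 mod 8 = 7)
  reciprocity: (37/319) -> +(319/37)
  reduce: (23/37)
  reciprocity: (23/37) -> +(37/23)
  reduce: (14/23)
  pull out 2: (2/23) = +1  (since 23 mod 8 = 7)
  reciprocity: (7/23) -> -(23/7)
  reduce: (2/7)
  pull out 2: (2/7) = +1  (since 7 mod 8 = 7)
  (1/7) = 1
Product of signs = -1

-1


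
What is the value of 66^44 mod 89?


p = 89 is prime and the exponent is (p-1)/2 = 44, so by Euler's criterion 66^44 = (66/89) = +1 or -1 mod 89.
Compute by square-and-multiply:
  44 = 32 + 8 + 4 (binary 101100)
  Repeated squaring mod 89: 66^1 = 66, 66^2 = 84, 66^4 = 25, 66^8 = 2, 66^16 = 4, 66^32 = 16
  66^44 = 66^32 * 66^8 * 66^4 = 16 * 2 * 25 mod 89
    16 * 2 = 32 = 32 mod 89
    32 * 25 = 800 = 88 mod 89
  66^44 = 88 mod 89
Result 88 = p - 1 = -1 mod 89: 66 is a quadratic non-residue mod 89. As a residue in [0, p-1] the value is 88.
66^44 mod 89 = 88

88


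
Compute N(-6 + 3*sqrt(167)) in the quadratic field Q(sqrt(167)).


N(a + b*sqrt(d)) = a^2 - d*b^2
= (-6)^2 - (167)*(3)^2
= 36 - 1503
= -1467

-1467


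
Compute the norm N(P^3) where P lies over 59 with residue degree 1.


N(P^a) = p^(a*f)
= 59^(3*1)
= 59^3
= 205379

205379


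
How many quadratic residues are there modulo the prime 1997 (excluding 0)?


For prime p, the number of non-zero quadratic residues is (p-1)/2.
= (1997-1)/2
= 998

998


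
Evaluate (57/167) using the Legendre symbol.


p = 167 is prime, so compute (57/167) with the reciprocity algorithm (Jacobi-symbol steps: pull out 2s via (2/n), flip via reciprocity, reduce):
  reciprocity: (57/167) -> +(167/57)
  reduce: (53/57)
  reciprocity: (53/57) -> +(57/53)
  reduce: (4/53)
  pull out 2: (2/53) = -1  (since 53 mod 8 = 5)
  pull out 2: (2/53) = -1  (since 53 mod 8 = 5)
  (1/53) = 1
Product of signs = 1
(57/167) = 1

1


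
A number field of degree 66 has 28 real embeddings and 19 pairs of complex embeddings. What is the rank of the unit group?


By Dirichlet's unit theorem:
rank = r1 + r2 - 1
= 28 + 19 - 1
= 46

46


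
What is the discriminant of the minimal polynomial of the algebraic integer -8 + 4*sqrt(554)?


The element -8 + 4*sqrt(554) has minimal polynomial:
x^2 + 16*x - 8800
Discriminant = (16)^2 - 4*(-8800)
= 256 + 35200
= 35456

35456


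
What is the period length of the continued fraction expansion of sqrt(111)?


Run the CF algorithm for sqrt(111).
a_0 = floor(sqrt(111)) = 10; set m_0=0, q_0=1.
Recurrence: m' = q*a - m,  q' = (d - m'^2)/q,  a' = floor((a_0 + m')/q').
  step 1: m=10, q=11, a=1
  step 2: m=1, q=10, a=1
  step 3: m=9, q=3, a=6
  step 4: m=9, q=10, a=1
  step 5: m=1, q=11, a=1
  step 6: m=10, q=1, a=20
a_6 = 2*a_0 = 20, so the period closes here.
sqrt(111) = [10; 1, 1, 6, 1, 1, 20]
Period length = 6

6


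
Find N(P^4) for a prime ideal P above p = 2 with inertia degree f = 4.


N(P^a) = p^(a*f)
= 2^(4*4)
= 2^16
= 65536

65536


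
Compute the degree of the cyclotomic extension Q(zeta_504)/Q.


The degree equals Euler's totient phi(504).
504 = 2^3 * 3^2 * 7
phi(504) = 144

144


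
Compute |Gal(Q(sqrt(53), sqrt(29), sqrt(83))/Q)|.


The 3 square roots of distinct primes are multiplicatively independent over Q,
so [K:Q] = 2^3 and Gal(K/Q) is isomorphic to (Z/2Z)^3.
|Gal| = 2^3 = 8

8


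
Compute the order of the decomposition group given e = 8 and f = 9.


|D_P| = e * f
= 8 * 9
= 72

72


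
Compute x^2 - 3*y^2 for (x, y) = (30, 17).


x^2 - d*y^2
= 30^2 - 3*17^2
= 900 - 867
= 33

33


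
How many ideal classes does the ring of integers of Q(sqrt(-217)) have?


K = Q(sqrt(-217)). d mod 4 = 3, so D = disc(K) = 4d = -868
h(K) equals the number of primitive reduced positive-definite forms (a, b, c) = a*x^2 + b*x*y + c*y^2 with b^2 - 4ac = D,
where reduced means |b| <= a <= c, with b >= 0 whenever |b| = a or a = c, and primitive means gcd(a, b, c) = 1.
Reduced forces 3a^2 <= |D| = 868, so 1 <= a <= 17; b must have the parity of D, and c = (b^2 - D)/(4a) must be an integer >= a.
Enumerate a = 1..17, b in [-a, a]:
  a=1: (1, 0, 217)  [1]
  a=2: (2, 2, 109)  [1]
  a=3..6: none
  a=7: (7, 0, 31)  [1]
  a=8..10: none
  a=11: (11, -10, 22), (11, 10, 22)  [2]
  a=12: none
  a=13: (13, -4, 17), (13, 4, 17)  [2]
  a=14: (14, 14, 19)  [1]
  a=15..17: none
Total reduced forms: 1 + 1 + 1 + 2 + 2 + 1 = 8
h = 8

8


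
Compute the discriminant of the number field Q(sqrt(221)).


For K = Q(sqrt(d)) with d squarefree: disc(K) = d if d = 1 mod 4, and disc(K) = 4d if d = 2 or 3 mod 4.
Here d = 221, and d mod 4 = 1.
d = 1 mod 4 (O_K = Z[(1+sqrt(d))/2]), so disc(K) = d = 221

221


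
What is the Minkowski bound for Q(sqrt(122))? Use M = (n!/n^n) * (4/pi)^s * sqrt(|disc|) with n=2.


d = 122, d mod 4 = 2, so disc(K) = 4d = 488; |disc(K)| = 488
Real quadratic field, so n = 2, s = r2 = 0, r1 = 2
M = (n!/n^n) * (4/pi)^s * sqrt(|disc(K)|) = (2!/2^2) * (4/pi)^0 * sqrt(488)
= 0.5 * 1.000000 * 22.090722
= 11.0454

11.0454


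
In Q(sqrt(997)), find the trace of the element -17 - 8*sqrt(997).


Tr(a + b*sqrt(d)) = (a + b*sqrt(d)) + (a - b*sqrt(d)) = 2a
= 2 * (-17)
= -34

-34


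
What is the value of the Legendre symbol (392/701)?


p = 701 is prime, so compute (392/701) with the reciprocity algorithm (Jacobi-symbol steps: pull out 2s via (2/n), flip via reciprocity, reduce):
  pull out 2: (2/701) = -1  (since 701 mod 8 = 5)
  pull out 2: (2/701) = -1  (since 701 mod 8 = 5)
  pull out 2: (2/701) = -1  (since 701 mod 8 = 5)
  reciprocity: (49/701) -> +(701/49)
  reduce: (15/49)
  reciprocity: (15/49) -> +(49/15)
  reduce: (4/15)
  pull out 2: (2/15) = +1  (since 15 mod 8 = 7)
  pull out 2: (2/15) = +1  (since 15 mod 8 = 7)
  (1/15) = 1
Product of signs = -1
(392/701) = -1

-1


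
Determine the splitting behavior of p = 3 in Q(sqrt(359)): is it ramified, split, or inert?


K = Q(sqrt(359)). Since d mod 4 = 3, disc(K) = 1436.
Check p | disc: 1436 mod 3 = 2.
p does not divide disc. Compute Legendre symbol (d/p):
2^((3-1)/2) mod 3 = -1
(d/p) = -1, so p is inert: (p) stays prime with e=1, f=2, g=1.
Therefore p is inert.

inert


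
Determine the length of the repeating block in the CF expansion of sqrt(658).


Run the CF algorithm for sqrt(658).
a_0 = floor(sqrt(658)) = 25; set m_0=0, q_0=1.
Recurrence: m' = q*a - m,  q' = (d - m'^2)/q,  a' = floor((a_0 + m')/q').
  step 1: m=25, q=33, a=1
  step 2: m=8, q=18, a=1
  step 3: m=10, q=31, a=1
  step 4: m=21, q=7, a=6
  step 5: m=21, q=31, a=1
  step 6: m=10, q=18, a=1
  step 7: m=8, q=33, a=1
  step 8: m=25, q=1, a=50
a_8 = 2*a_0 = 50, so the period closes here.
sqrt(658) = [25; 1, 1, 1, 6, 1, 1, 1, 50]
Period length = 8

8


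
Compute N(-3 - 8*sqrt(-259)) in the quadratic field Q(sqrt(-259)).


N(a + b*sqrt(d)) = a^2 - d*b^2
= (-3)^2 - (-259)*(-8)^2
= 9 + 16576
= 16585

16585


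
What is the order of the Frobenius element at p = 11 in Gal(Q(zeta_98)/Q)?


The Frobenius at p in Gal(Q(zeta_n)/Q) = (Z/nZ)* is the class of p, so its order is ord_98(11), the smallest k >= 1 with 11^k = 1 mod 98.
n = 98 = 2 * 7^2, phi(98) = 42; the order divides phi(n).
Divisors of 42: 1, 2, 3, 6, 7, 14, 21, 42
Repeated squaring mod 98: 11^1 = 11, 11^2 = 23, 11^4 = 39, 11^8 = 51, 11^16 = 53, 11^32 = 65
Test divisors in increasing order:
  k=1: 11^1 = 11 mod 98
  k=2: 11^2 = 23 mod 98
  k=3: 11^3 = 23 * 11 = 57 mod 98
  k=6: 11^6 = 39 * 23 = 15 mod 98
  k=7: 11^7 = 39 * 23 * 11 = 67 mod 98
  k=14: 11^14 = 51 * 39 * 23 = 79 mod 98
  k=21: 11^21 = 53 * 39 * 11 = 1 mod 98  <- first divisor giving 1
Order = 21

21


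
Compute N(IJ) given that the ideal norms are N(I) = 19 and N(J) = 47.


N(IJ) = N(I) * N(J)
= 19 * 47
= 893

893


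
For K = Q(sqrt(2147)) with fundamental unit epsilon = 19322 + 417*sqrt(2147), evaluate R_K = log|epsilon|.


epsilon = 19322 + 417*sqrt(2147)
= 38644.0000
R = ln(38644.0000)
= 10.5621

10.5621


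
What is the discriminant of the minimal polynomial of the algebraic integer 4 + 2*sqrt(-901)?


The element 4 + 2*sqrt(-901) has minimal polynomial:
x^2 - 8*x + 3620
Discriminant = (-8)^2 - 4*(3620)
= 64 - 14480
= -14416

-14416


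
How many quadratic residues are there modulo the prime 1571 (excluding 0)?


For prime p, the number of non-zero quadratic residues is (p-1)/2.
= (1571-1)/2
= 785

785


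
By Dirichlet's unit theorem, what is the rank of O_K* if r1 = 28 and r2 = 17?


By Dirichlet's unit theorem:
rank = r1 + r2 - 1
= 28 + 17 - 1
= 44

44


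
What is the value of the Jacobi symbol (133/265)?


Compute (133/265) via quadratic reciprocity:
  reciprocity: (133/265) -> +(265/133)
  reduce: (132/133)
  pull out 2: (2/133) = -1  (since 133 mod 8 = 5)
  pull out 2: (2/133) = -1  (since 133 mod 8 = 5)
  reciprocity: (33/133) -> +(133/33)
  reduce: (1/33)
  (1/33) = 1
Product of signs = 1

1


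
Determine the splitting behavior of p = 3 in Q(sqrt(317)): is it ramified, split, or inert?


K = Q(sqrt(317)). Since d mod 4 = 1, disc(K) = 317.
Check p | disc: 317 mod 3 = 2.
p does not divide disc. Compute Legendre symbol (d/p):
2^((3-1)/2) mod 3 = -1
(d/p) = -1, so p is inert: (p) stays prime with e=1, f=2, g=1.
Therefore p is inert.

inert


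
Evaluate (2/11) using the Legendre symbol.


p = 11 is prime, so compute (2/11) with the reciprocity algorithm (Jacobi-symbol steps: pull out 2s via (2/n), flip via reciprocity, reduce):
  pull out 2: (2/11) = -1  (since 11 mod 8 = 3)
  (1/11) = 1
Product of signs = -1
(2/11) = -1

-1


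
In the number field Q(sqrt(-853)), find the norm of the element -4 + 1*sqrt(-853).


N(a + b*sqrt(d)) = a^2 - d*b^2
= (-4)^2 - (-853)*(1)^2
= 16 + 853
= 869

869


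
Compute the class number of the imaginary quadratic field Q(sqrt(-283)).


K = Q(sqrt(-283)). d mod 4 = 1, so D = disc(K) = d = -283
h(K) equals the number of primitive reduced positive-definite forms (a, b, c) = a*x^2 + b*x*y + c*y^2 with b^2 - 4ac = D,
where reduced means |b| <= a <= c, with b >= 0 whenever |b| = a or a = c, and primitive means gcd(a, b, c) = 1.
Reduced forces 3a^2 <= |D| = 283, so 1 <= a <= 9; b must have the parity of D, and c = (b^2 - D)/(4a) must be an integer >= a.
Enumerate a = 1..9, b in [-a, a]:
  a=1: (1, 1, 71)  [1]
  a=2..6: none
  a=7: (7, -5, 11), (7, 5, 11)  [2]
  a=8..9: none
Total reduced forms: 1 + 2 = 3
h = 3

3


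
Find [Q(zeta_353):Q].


The degree equals Euler's totient phi(353).
353 = 353
phi(353) = 352

352


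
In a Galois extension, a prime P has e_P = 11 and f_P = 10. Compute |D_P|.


|D_P| = e * f
= 11 * 10
= 110

110


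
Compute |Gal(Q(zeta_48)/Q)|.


|Gal(Q(zeta_48)/Q)| = phi(48)
= 16

16


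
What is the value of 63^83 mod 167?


p = 167 is prime and the exponent is (p-1)/2 = 83, so by Euler's criterion 63^83 = (63/167) = +1 or -1 mod 167.
Compute by square-and-multiply:
  83 = 64 + 16 + 2 + 1 (binary 1010011)
  Repeated squaring mod 167: 63^1 = 63, 63^2 = 128, 63^4 = 18, 63^8 = 157, 63^16 = 100, 63^32 = 147, 63^64 = 66
  63^83 = 63^64 * 63^16 * 63^2 * 63^1 = 66 * 100 * 128 * 63 mod 167
    66 * 100 = 6600 = 87 mod 167
    87 * 128 = 11136 = 114 mod 167
    114 * 63 = 7182 = 1 mod 167
  63^83 = 1 mod 167
Result 1: 63 is a quadratic residue mod 167.
63^83 mod 167 = 1

1


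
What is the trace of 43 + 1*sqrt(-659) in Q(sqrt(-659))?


Tr(a + b*sqrt(d)) = (a + b*sqrt(d)) + (a - b*sqrt(d)) = 2a
= 2 * (43)
= 86

86


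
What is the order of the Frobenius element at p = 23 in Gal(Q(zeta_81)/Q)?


The Frobenius at p in Gal(Q(zeta_n)/Q) = (Z/nZ)* is the class of p, so its order is ord_81(23), the smallest k >= 1 with 23^k = 1 mod 81.
n = 81 = 3^4, phi(81) = 54; the order divides phi(n).
Divisors of 54: 1, 2, 3, 6, 9, 18, 27, 54
Repeated squaring mod 81: 23^1 = 23, 23^2 = 43, 23^4 = 67, 23^8 = 34, 23^16 = 22, 23^32 = 79
Test divisors in increasing order:
  k=1: 23^1 = 23 mod 81
  k=2: 23^2 = 43 mod 81
  k=3: 23^3 = 43 * 23 = 17 mod 81
  k=6: 23^6 = 67 * 43 = 46 mod 81
  k=9: 23^9 = 34 * 23 = 53 mod 81
  k=18: 23^18 = 22 * 43 = 55 mod 81
  k=27: 23^27 = 22 * 34 * 43 * 23 = 80 mod 81
  k=54: 23^54 = 79 * 22 * 67 * 43 = 1 mod 81  <- first divisor giving 1
Order = 54

54


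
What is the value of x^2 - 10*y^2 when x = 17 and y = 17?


x^2 - d*y^2
= 17^2 - 10*17^2
= 289 - 2890
= -2601

-2601


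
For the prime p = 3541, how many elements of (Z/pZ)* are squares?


For prime p, the number of non-zero quadratic residues is (p-1)/2.
= (3541-1)/2
= 1770

1770


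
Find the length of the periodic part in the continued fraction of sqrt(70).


Run the CF algorithm for sqrt(70).
a_0 = floor(sqrt(70)) = 8; set m_0=0, q_0=1.
Recurrence: m' = q*a - m,  q' = (d - m'^2)/q,  a' = floor((a_0 + m')/q').
  step 1: m=8, q=6, a=2
  step 2: m=4, q=9, a=1
  step 3: m=5, q=5, a=2
  step 4: m=5, q=9, a=1
  step 5: m=4, q=6, a=2
  step 6: m=8, q=1, a=16
a_6 = 2*a_0 = 16, so the period closes here.
sqrt(70) = [8; 2, 1, 2, 1, 2, 16]
Period length = 6

6


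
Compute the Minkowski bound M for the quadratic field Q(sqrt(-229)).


d = -229, d mod 4 = 3, so disc(K) = 4d = -916; |disc(K)| = 916
Imaginary quadratic field, so n = 2, s = r2 = 1, r1 = 0
M = (n!/n^n) * (4/pi)^s * sqrt(|disc(K)|) = (2!/2^2) * (4/pi)^1 * sqrt(916)
= 0.5 * 1.273240 * 30.265492
= 19.2676

19.2676


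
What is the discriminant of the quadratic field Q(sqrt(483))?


For K = Q(sqrt(d)) with d squarefree: disc(K) = d if d = 1 mod 4, and disc(K) = 4d if d = 2 or 3 mod 4.
Here d = 483, and d mod 4 = 3.
d = 3 mod 4, not 1 (O_K = Z[sqrt(d)]), so disc(K) = 4d = 4 * (483) = 1932

1932


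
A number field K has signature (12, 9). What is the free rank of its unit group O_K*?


By Dirichlet's unit theorem:
rank = r1 + r2 - 1
= 12 + 9 - 1
= 20

20


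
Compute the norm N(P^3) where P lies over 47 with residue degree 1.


N(P^a) = p^(a*f)
= 47^(3*1)
= 47^3
= 103823

103823


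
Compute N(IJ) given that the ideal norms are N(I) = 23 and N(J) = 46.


N(IJ) = N(I) * N(J)
= 23 * 46
= 1058

1058


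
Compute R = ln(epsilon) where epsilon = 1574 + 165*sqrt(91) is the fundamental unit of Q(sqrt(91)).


epsilon = 1574 + 165*sqrt(91)
= 3147.9997
R = ln(3147.9997)
= 8.0545

8.0545


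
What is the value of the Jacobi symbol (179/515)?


Compute (179/515) via quadratic reciprocity:
  reciprocity: (179/515) -> -(515/179)
  reduce: (157/179)
  reciprocity: (157/179) -> +(179/157)
  reduce: (22/157)
  pull out 2: (2/157) = -1  (since 157 mod 8 = 5)
  reciprocity: (11/157) -> +(157/11)
  reduce: (3/11)
  reciprocity: (3/11) -> -(11/3)
  reduce: (2/3)
  pull out 2: (2/3) = -1  (since 3 mod 8 = 3)
  (1/3) = 1
Product of signs = 1

1


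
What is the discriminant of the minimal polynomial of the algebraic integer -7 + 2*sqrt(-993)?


The element -7 + 2*sqrt(-993) has minimal polynomial:
x^2 + 14*x + 4021
Discriminant = (14)^2 - 4*(4021)
= 196 - 16084
= -15888

-15888


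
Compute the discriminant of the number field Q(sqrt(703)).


For K = Q(sqrt(d)) with d squarefree: disc(K) = d if d = 1 mod 4, and disc(K) = 4d if d = 2 or 3 mod 4.
Here d = 703, and d mod 4 = 3.
d = 3 mod 4, not 1 (O_K = Z[sqrt(d)]), so disc(K) = 4d = 4 * (703) = 2812

2812


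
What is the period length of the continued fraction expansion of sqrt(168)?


Run the CF algorithm for sqrt(168).
a_0 = floor(sqrt(168)) = 12; set m_0=0, q_0=1.
Recurrence: m' = q*a - m,  q' = (d - m'^2)/q,  a' = floor((a_0 + m')/q').
  step 1: m=12, q=24, a=1
  step 2: m=12, q=1, a=24
a_2 = 2*a_0 = 24, so the period closes here.
sqrt(168) = [12; 1, 24]
Period length = 2

2


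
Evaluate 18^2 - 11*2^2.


x^2 - d*y^2
= 18^2 - 11*2^2
= 324 - 44
= 280

280


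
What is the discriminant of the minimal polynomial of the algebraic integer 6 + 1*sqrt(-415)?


The element 6 + 1*sqrt(-415) has minimal polynomial:
x^2 - 12*x + 451
Discriminant = (-12)^2 - 4*(451)
= 144 - 1804
= -1660

-1660


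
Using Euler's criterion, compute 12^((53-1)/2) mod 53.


p = 53 is prime and the exponent is (p-1)/2 = 26, so by Euler's criterion 12^26 = (12/53) = +1 or -1 mod 53.
Compute by square-and-multiply:
  26 = 16 + 8 + 2 (binary 11010)
  Repeated squaring mod 53: 12^1 = 12, 12^2 = 38, 12^4 = 13, 12^8 = 10, 12^16 = 47
  12^26 = 12^16 * 12^8 * 12^2 = 47 * 10 * 38 mod 53
    47 * 10 = 470 = 46 mod 53
    46 * 38 = 1748 = 52 mod 53
  12^26 = 52 mod 53
Result 52 = p - 1 = -1 mod 53: 12 is a quadratic non-residue mod 53. As a residue in [0, p-1] the value is 52.
12^26 mod 53 = 52

52


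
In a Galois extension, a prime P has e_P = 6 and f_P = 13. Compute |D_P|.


|D_P| = e * f
= 6 * 13
= 78

78


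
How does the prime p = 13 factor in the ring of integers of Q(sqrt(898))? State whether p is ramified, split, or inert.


K = Q(sqrt(898)). Since d mod 4 = 2, disc(K) = 3592.
Check p | disc: 3592 mod 13 = 4.
p does not divide disc. Compute Legendre symbol (d/p):
1^((13-1)/2) mod 13 = 1
(d/p) = 1, so p splits: (p) = P*P' with e=1, f=1, g=2.
Therefore p is split.

split


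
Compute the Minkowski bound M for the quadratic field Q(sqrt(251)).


d = 251, d mod 4 = 3, so disc(K) = 4d = 1004; |disc(K)| = 1004
Real quadratic field, so n = 2, s = r2 = 0, r1 = 2
M = (n!/n^n) * (4/pi)^s * sqrt(|disc(K)|) = (2!/2^2) * (4/pi)^0 * sqrt(1004)
= 0.5 * 1.000000 * 31.685959
= 15.8430

15.8430


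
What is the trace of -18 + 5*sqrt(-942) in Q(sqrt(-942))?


Tr(a + b*sqrt(d)) = (a + b*sqrt(d)) + (a - b*sqrt(d)) = 2a
= 2 * (-18)
= -36

-36


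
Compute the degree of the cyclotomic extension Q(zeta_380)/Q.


The degree equals Euler's totient phi(380).
380 = 2^2 * 5 * 19
phi(380) = 144

144


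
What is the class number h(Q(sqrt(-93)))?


K = Q(sqrt(-93)). d mod 4 = 3, so D = disc(K) = 4d = -372
h(K) equals the number of primitive reduced positive-definite forms (a, b, c) = a*x^2 + b*x*y + c*y^2 with b^2 - 4ac = D,
where reduced means |b| <= a <= c, with b >= 0 whenever |b| = a or a = c, and primitive means gcd(a, b, c) = 1.
Reduced forces 3a^2 <= |D| = 372, so 1 <= a <= 11; b must have the parity of D, and c = (b^2 - D)/(4a) must be an integer >= a.
Enumerate a = 1..11, b in [-a, a]:
  a=1: (1, 0, 93)  [1]
  a=2: (2, 2, 47)  [1]
  a=3: (3, 0, 31)  [1]
  a=4..5: none
  a=6: (6, 6, 17)  [1]
  a=7..11: none
Total reduced forms: 1 + 1 + 1 + 1 = 4
h = 4

4


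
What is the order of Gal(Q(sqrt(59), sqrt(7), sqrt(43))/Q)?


The 3 square roots of distinct primes are multiplicatively independent over Q,
so [K:Q] = 2^3 and Gal(K/Q) is isomorphic to (Z/2Z)^3.
|Gal| = 2^3 = 8

8


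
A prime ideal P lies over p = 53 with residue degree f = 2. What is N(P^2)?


N(P^a) = p^(a*f)
= 53^(2*2)
= 53^4
= 7890481

7890481


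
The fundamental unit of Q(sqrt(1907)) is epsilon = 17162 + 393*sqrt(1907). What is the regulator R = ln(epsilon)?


epsilon = 17162 + 393*sqrt(1907)
= 34324.0000
R = ln(34324.0000)
= 10.4436

10.4436


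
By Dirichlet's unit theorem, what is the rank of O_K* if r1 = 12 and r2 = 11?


By Dirichlet's unit theorem:
rank = r1 + r2 - 1
= 12 + 11 - 1
= 22

22


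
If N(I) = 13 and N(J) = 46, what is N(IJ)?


N(IJ) = N(I) * N(J)
= 13 * 46
= 598

598


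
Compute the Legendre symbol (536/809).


p = 809 is prime, so compute (536/809) with the reciprocity algorithm (Jacobi-symbol steps: pull out 2s via (2/n), flip via reciprocity, reduce):
  pull out 2: (2/809) = +1  (since 809 mod 8 = 1)
  pull out 2: (2/809) = +1  (since 809 mod 8 = 1)
  pull out 2: (2/809) = +1  (since 809 mod 8 = 1)
  reciprocity: (67/809) -> +(809/67)
  reduce: (5/67)
  reciprocity: (5/67) -> +(67/5)
  reduce: (2/5)
  pull out 2: (2/5) = -1  (since 5 mod 8 = 5)
  (1/5) = 1
Product of signs = -1
(536/809) = -1

-1


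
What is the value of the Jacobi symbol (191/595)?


Compute (191/595) via quadratic reciprocity:
  reciprocity: (191/595) -> -(595/191)
  reduce: (22/191)
  pull out 2: (2/191) = +1  (since 191 mod 8 = 7)
  reciprocity: (11/191) -> -(191/11)
  reduce: (4/11)
  pull out 2: (2/11) = -1  (since 11 mod 8 = 3)
  pull out 2: (2/11) = -1  (since 11 mod 8 = 3)
  (1/11) = 1
Product of signs = 1

1


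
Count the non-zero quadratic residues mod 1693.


For prime p, the number of non-zero quadratic residues is (p-1)/2.
= (1693-1)/2
= 846

846


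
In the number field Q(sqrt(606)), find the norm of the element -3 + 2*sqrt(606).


N(a + b*sqrt(d)) = a^2 - d*b^2
= (-3)^2 - (606)*(2)^2
= 9 - 2424
= -2415

-2415


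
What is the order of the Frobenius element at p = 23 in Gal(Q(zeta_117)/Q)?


The Frobenius at p in Gal(Q(zeta_n)/Q) = (Z/nZ)* is the class of p, so its order is ord_117(23), the smallest k >= 1 with 23^k = 1 mod 117.
n = 117 = 3^2 * 13, phi(117) = 72; the order divides phi(n).
Divisors of 72: 1, 2, 3, 4, 6, 8, 9, 12, 18, 24, 36, 72
Repeated squaring mod 117: 23^1 = 23, 23^2 = 61, 23^4 = 94, 23^8 = 61, 23^16 = 94, 23^32 = 61, 23^64 = 94
Test divisors in increasing order:
  k=1: 23^1 = 23 mod 117
  k=2: 23^2 = 61 mod 117
  k=3: 23^3 = 61 * 23 = 116 mod 117
  k=4: 23^4 = 94 mod 117
  k=6: 23^6 = 94 * 61 = 1 mod 117  <- first divisor giving 1
Order = 6

6


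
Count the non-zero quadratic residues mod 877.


For prime p, the number of non-zero quadratic residues is (p-1)/2.
= (877-1)/2
= 438

438


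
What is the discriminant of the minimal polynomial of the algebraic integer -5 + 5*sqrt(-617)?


The element -5 + 5*sqrt(-617) has minimal polynomial:
x^2 + 10*x + 15450
Discriminant = (10)^2 - 4*(15450)
= 100 - 61800
= -61700

-61700


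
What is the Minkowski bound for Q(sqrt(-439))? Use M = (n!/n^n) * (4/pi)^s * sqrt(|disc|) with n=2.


d = -439, d mod 4 = 1, so disc(K) = d = -439; |disc(K)| = 439
Imaginary quadratic field, so n = 2, s = r2 = 1, r1 = 0
M = (n!/n^n) * (4/pi)^s * sqrt(|disc(K)|) = (2!/2^2) * (4/pi)^1 * sqrt(439)
= 0.5 * 1.273240 * 20.952327
= 13.3387

13.3387


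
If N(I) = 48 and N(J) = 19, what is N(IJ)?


N(IJ) = N(I) * N(J)
= 48 * 19
= 912

912
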